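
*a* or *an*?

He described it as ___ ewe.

a

The indefinite article is chosen by the initial *sound* of the following word, not its spelling.
*ewe* begins with the sound /juː/ (pronounced /juː/) — a consonant sound.
So the article is *a*: He described it as a ewe.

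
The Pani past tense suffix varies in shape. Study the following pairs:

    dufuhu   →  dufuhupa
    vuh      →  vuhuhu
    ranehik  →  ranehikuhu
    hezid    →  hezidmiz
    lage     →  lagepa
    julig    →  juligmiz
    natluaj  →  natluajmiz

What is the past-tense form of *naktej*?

The suffix is conditioned by the final sound: -uhu when the stem ends in a voiceless consonant (*vuh*, *ranehik*); -miz when the stem ends in a voiced consonant (*hezid*, *julig*, *natluaj*); -pa when the stem ends in a vowel (*dufuhu*, *lage*).
*naktej* — final sound /j/ (a voiced consonant) → -miz → *naktejmiz*.

naktejmiz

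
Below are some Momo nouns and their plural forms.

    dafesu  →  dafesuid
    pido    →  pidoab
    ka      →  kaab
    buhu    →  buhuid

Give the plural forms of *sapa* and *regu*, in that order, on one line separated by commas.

sapaab, reguid

The suffix is conditioned by the last vowel: -id when the last vowel of the stem is a high vowel (*dafesu*, *buhu*); -ab when the last vowel of the stem is a non-high vowel (*pido*, *ka*).
Since the last vowel of *sapa* is /a/ (a non-high vowel), it takes -ab, giving *sapaab*.
Since the last vowel of *regu* is /u/ (a high vowel), it takes -id, giving *reguid*.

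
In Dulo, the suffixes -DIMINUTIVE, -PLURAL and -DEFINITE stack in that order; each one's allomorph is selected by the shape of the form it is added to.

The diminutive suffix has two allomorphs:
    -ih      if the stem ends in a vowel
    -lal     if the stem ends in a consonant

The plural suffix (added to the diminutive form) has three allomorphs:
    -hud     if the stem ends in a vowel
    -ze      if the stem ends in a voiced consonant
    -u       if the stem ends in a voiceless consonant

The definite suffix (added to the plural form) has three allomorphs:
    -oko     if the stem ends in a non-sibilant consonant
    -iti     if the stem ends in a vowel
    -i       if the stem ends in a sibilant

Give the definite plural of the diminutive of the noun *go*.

The final sound of *go* is /o/, which is a vowel, so the diminutive suffix is -ih, giving *goih*.
Since the final sound of the diminutive form *goih* is /h/ (a voiceless consonant), it takes -u, giving *goihu*.
The plural form *goihu*: final sound = /u/, a vowel → -iti → *goihuiti*.

goihuiti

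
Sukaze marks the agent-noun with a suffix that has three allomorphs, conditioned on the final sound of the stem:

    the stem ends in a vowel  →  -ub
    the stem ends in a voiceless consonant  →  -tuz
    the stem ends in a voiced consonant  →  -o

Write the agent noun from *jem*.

jemo

Since the final sound of *jem* is /m/ (a voiced consonant), it takes -o, giving *jemo*.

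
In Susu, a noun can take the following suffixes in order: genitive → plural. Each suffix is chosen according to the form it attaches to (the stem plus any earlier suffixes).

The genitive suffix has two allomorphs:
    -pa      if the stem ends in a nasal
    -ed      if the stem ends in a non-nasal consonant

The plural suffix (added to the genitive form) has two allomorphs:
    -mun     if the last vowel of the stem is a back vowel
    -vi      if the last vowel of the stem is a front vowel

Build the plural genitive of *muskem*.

Since the final consonant of *muskem* is /m/ (a nasal), it takes -pa, giving *muskempa*.
The genitive form *muskempa* — last vowel /a/ (a back vowel) → -mun → *muskempamun*.

muskempamun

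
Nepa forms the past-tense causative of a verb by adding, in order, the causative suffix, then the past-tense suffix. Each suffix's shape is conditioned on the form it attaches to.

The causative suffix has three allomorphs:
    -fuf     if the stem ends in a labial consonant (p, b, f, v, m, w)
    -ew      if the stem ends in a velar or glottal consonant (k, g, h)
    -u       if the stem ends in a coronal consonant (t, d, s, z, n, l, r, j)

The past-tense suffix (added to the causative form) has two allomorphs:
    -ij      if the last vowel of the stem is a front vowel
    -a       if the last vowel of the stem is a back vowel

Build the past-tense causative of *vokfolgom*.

*vokfolgom* — final consonant /m/ (labial) → -fuf → *vokfolgomfuf*.
Since the last vowel of the causative form *vokfolgomfuf* is /u/ (a back vowel), it takes -a, giving *vokfolgomfufa*.

vokfolgomfufa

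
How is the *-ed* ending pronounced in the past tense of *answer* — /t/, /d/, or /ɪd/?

The stem *answer* ends in a voiced sound other than /d/.
The -ed suffix is realized as /ɪd/ after /t, d/; as /t/ after other voiceless consonants; and as /d/ after other voiced sounds.
So -ed on *answer* is pronounced /d/.

/d/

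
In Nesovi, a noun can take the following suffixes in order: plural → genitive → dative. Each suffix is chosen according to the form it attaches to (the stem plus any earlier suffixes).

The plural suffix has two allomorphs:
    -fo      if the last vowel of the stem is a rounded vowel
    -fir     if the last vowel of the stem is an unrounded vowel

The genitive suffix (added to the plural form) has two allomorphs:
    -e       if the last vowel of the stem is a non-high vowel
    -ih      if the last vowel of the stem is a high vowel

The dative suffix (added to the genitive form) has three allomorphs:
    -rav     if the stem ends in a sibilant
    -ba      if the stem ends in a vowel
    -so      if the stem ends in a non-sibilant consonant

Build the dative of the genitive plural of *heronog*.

The last vowel of *heronog* is /o/, which is a rounded vowel, so the plural suffix is -fo, giving *heronogfo*.
The plural form *heronogfo*: last vowel = /o/, a non-high vowel → -e → *heronogfoe*.
Since the final sound of the genitive form *heronogfoe* is /e/ (a vowel), it takes -ba, giving *heronogfoeba*.

heronogfoeba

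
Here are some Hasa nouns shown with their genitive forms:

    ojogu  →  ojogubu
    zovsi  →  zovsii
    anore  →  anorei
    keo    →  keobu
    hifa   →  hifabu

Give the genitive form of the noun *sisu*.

The pattern is front/back vowel harmony: -i when the last vowel of the stem is a front vowel (*zovsi*, *anore*); -bu when the last vowel of the stem is a back vowel (*ojogu*, *keo*, *hifa*).
Since the last vowel of *sisu* is /u/ (a back vowel), it takes -bu, giving *sisubu*.

sisubu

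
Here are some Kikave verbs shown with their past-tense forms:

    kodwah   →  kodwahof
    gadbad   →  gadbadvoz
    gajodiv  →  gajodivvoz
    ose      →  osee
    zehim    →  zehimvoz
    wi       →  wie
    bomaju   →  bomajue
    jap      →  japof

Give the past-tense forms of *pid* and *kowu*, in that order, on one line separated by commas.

The suffix is conditioned by the final sound: -of when the stem ends in a voiceless consonant (*kodwah*, *jap*); -voz when the stem ends in a voiced consonant (*gadbad*, *gajodiv*, *zehim*); -e when the stem ends in a vowel (*ose*, *wi*, *bomaju*).
The final sound of *pid* is /d/, which is a voiced consonant, so the suffix is -voz, giving *pidvoz*.
The final sound of *kowu* is /u/, which is a vowel, so the suffix is -e, giving *kowue*.

pidvoz, kowue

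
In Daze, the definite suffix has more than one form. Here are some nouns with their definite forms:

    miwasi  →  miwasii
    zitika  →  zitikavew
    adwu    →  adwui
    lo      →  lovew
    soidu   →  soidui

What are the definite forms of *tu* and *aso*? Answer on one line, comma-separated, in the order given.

The suffix is conditioned by the last vowel: -i when the last vowel of the stem is a high vowel (*miwasi*, *adwu*, *soidu*); -vew when the last vowel of the stem is a non-high vowel (*zitika*, *lo*).
Since the last vowel of *tu* is /u/ (a high vowel), it takes -i, giving *tui*.
The last vowel of *aso* is /o/, which is a non-high vowel, so the suffix is -vew, giving *asovew*.

tui, asovew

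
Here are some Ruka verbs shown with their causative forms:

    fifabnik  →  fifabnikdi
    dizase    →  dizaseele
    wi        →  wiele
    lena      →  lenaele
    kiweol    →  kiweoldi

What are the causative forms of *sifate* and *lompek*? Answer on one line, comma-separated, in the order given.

sifateele, lompekdi

The alternation tracks the final sound of the stem — -di when the stem ends in a consonant (*fifabnik*, *kiweol*); -ele when the stem ends in a vowel (*dizase*, *wi*, *lena*).
Since the final sound of *sifate* is /e/ (a vowel), it takes -ele, giving *sifateele*.
*lompek*: final sound = /k/, a consonant → -di → *lompekdi*.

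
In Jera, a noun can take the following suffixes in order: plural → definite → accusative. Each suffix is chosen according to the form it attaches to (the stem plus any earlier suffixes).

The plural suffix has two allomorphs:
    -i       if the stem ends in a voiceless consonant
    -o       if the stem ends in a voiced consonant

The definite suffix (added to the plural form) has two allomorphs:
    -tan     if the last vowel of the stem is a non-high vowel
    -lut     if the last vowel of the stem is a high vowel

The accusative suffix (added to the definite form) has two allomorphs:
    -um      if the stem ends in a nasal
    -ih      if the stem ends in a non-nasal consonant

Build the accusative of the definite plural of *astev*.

astevotanum

The final consonant of *astev* is /v/, which is voiced, so the plural suffix is -o, giving *astevo*.
The plural form *astevo* — last vowel /o/ (a non-high vowel) → -tan → *astevotan*.
The definite form *astevotan* — final consonant /n/ (a nasal) → -um → *astevotanum*.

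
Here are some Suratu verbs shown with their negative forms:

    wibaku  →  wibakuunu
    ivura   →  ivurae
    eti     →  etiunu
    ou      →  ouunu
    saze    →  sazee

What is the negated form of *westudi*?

Looking at the last vowel of each stem: -unu when the last vowel of the stem is a high vowel (*wibaku*, *eti*, *ou*); -e when the last vowel of the stem is a non-high vowel (*ivura*, *saze*).
The last vowel of *westudi* is /i/, which is a high vowel, so the suffix is -unu, giving *westudiunu*.

westudiunu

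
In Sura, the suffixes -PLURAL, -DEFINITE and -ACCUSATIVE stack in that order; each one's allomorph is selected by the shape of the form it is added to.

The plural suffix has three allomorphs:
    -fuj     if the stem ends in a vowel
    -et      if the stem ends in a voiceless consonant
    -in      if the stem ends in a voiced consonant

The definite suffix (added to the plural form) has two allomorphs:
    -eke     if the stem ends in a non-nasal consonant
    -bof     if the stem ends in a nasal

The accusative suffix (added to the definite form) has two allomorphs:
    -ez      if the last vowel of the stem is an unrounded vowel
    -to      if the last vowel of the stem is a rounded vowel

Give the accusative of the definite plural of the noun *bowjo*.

bowjofujekeez

*bowjo* — final sound /o/ (a vowel) → -fuj → *bowjofuj*.
The final consonant of the plural form *bowjofuj* is /j/, which is non-nasal, so the definite suffix is -eke, giving *bowjofujeke*.
The last vowel of the definite form *bowjofujeke* is /e/, which is an unrounded vowel, so the accusative suffix is -ez, giving *bowjofujekeez*.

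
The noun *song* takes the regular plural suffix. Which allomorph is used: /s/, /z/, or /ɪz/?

/z/

The stem *song* ends in a voiced non-sibilant sound.
The plural suffix surfaces as /ɪz/ after sibilants, /s/ after other voiceless consonants, and /z/ after other voiced sounds.
So the plural -s on *song* is pronounced /z/.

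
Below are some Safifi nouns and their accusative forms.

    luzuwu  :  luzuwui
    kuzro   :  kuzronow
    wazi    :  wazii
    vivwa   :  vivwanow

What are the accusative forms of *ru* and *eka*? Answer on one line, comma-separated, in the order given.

The alternation tracks the last vowel of the stem — -i when the last vowel of the stem is a high vowel (*luzuwu*, *wazi*); -now when the last vowel of the stem is a non-high vowel (*kuzro*, *vivwa*).
*ru* — last vowel /u/ (a high vowel) → -i → *rui*.
Since the last vowel of *eka* is /a/ (a non-high vowel), it takes -now, giving *ekanow*.

rui, ekanow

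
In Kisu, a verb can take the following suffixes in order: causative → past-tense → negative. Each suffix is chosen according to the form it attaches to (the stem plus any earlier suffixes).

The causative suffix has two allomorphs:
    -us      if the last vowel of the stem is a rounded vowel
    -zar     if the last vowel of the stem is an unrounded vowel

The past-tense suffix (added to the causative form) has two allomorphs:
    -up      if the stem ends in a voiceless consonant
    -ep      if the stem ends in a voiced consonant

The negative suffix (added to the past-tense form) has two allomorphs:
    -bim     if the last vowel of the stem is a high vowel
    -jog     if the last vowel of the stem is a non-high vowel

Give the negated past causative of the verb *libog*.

*libog*: last vowel = /o/, a rounded vowel → -us → *libogus*.
The final consonant of the causative form *libogus* is /s/, which is voiceless, so the past-tense suffix is -up, giving *libogusup*.
The past-tense form *libogusup*: last vowel = /u/, a high vowel → -bim → *libogusupbim*.

libogusupbim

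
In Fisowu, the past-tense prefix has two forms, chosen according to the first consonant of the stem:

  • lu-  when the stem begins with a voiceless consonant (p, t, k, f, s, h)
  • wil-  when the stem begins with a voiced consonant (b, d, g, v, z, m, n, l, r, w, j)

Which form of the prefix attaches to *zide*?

Since the first consonant of *zide* is /z/ (voiced), it takes wil-.

wil-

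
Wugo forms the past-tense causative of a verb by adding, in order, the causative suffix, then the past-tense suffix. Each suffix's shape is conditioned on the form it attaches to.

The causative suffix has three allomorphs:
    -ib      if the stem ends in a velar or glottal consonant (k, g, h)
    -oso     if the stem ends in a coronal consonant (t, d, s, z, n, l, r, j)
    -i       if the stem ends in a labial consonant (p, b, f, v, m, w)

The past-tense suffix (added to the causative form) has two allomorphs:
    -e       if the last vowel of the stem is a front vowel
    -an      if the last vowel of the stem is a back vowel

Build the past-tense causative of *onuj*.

onujosoan

Since the final consonant of *onuj* is /j/ (coronal), it takes -oso, giving *onujoso*.
The causative form *onujoso*: last vowel = /o/, a back vowel → -an → *onujosoan*.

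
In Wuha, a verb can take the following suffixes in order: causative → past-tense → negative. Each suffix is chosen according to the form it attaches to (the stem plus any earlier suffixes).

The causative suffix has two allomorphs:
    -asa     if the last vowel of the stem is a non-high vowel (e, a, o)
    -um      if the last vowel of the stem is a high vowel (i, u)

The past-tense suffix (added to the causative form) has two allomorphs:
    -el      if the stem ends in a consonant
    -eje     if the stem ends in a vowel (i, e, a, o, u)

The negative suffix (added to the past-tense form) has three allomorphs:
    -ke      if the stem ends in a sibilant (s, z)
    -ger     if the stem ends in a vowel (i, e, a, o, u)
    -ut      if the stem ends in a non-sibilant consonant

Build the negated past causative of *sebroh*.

The last vowel of *sebroh* is /o/, which is a non-high vowel, so the causative suffix is -asa, giving *sebrohasa*.
The causative form *sebrohasa* — final sound /a/ (a vowel) → -eje → *sebrohasaeje*.
The past-tense form *sebrohasaeje* — final sound /e/ (a vowel) → -ger → *sebrohasaejeger*.

sebrohasaejeger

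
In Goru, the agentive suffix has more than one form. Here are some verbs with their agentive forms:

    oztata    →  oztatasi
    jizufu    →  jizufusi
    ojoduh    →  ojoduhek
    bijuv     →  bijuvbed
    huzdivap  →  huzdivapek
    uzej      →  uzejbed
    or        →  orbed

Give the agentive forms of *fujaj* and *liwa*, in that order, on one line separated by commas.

Looking at the final sound of each stem: -ek when the stem ends in a voiceless consonant (*ojoduh*, *huzdivap*); -bed when the stem ends in a voiced consonant (*bijuv*, *uzej*, *or*); -si when the stem ends in a vowel (*oztata*, *jizufu*).
*fujaj* — final sound /j/ (a voiced consonant) → -bed → *fujajbed*.
*liwa* — final sound /a/ (a vowel) → -si → *liwasi*.

fujajbed, liwasi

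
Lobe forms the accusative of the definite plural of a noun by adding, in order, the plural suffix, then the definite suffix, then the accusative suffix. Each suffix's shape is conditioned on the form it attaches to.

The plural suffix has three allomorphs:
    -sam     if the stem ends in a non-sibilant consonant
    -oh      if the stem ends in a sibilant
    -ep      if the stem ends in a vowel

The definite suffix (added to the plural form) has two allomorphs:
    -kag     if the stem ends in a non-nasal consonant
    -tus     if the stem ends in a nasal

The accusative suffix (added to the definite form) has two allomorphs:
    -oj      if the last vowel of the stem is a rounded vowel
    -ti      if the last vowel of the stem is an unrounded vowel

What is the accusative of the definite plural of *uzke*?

uzkeepkagti

Since the final sound of *uzke* is /e/ (a vowel), it takes -ep, giving *uzkeep*.
The final consonant of the plural form *uzkeep* is /p/, which is non-nasal, so the definite suffix is -kag, giving *uzkeepkag*.
The last vowel of the definite form *uzkeepkag* is /a/, which is an unrounded vowel, so the accusative suffix is -ti, giving *uzkeepkagti*.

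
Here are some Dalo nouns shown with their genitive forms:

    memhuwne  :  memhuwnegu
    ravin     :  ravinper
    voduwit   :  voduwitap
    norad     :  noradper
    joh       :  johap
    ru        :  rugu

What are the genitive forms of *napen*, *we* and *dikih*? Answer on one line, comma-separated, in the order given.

napenper, wegu, dikihap

The pattern is voicing of the final sound: -ap when the stem ends in a voiceless consonant (*voduwit*, *joh*); -per when the stem ends in a voiced consonant (*ravin*, *norad*); -gu when the stem ends in a vowel (*memhuwne*, *ru*).
*napen*: final sound = /n/, a voiced consonant → -per → *napenper*.
Since the final sound of *we* is /e/ (a vowel), it takes -gu, giving *wegu*.
*dikih*: final sound = /h/, a voiceless consonant → -ap → *dikihap*.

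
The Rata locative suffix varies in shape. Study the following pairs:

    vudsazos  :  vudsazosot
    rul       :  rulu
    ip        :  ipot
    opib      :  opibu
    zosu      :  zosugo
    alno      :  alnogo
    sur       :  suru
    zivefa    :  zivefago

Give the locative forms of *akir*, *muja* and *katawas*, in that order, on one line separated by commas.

The suffix is conditioned by the final sound: -ot when the stem ends in a voiceless consonant (*vudsazos*, *ip*); -u when the stem ends in a voiced consonant (*rul*, *opib*, *sur*); -go when the stem ends in a vowel (*zosu*, *alno*, *zivefa*).
The final sound of *akir* is /r/, which is a voiced consonant, so the suffix is -u, giving *akiru*.
The final sound of *muja* is /a/, which is a vowel, so the suffix is -go, giving *mujago*.
Since the final sound of *katawas* is /s/ (a voiceless consonant), it takes -ot, giving *katawasot*.

akiru, mujago, katawasot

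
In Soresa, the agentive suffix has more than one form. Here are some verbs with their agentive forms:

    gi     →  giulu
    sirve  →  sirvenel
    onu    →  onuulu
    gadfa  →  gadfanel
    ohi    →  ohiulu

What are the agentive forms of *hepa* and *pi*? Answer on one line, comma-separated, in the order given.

The alternation tracks the last vowel of the stem — -ulu when the last vowel of the stem is a high vowel (*gi*, *onu*, *ohi*); -nel when the last vowel of the stem is a non-high vowel (*sirve*, *gadfa*).
Since the last vowel of *hepa* is /a/ (a non-high vowel), it takes -nel, giving *hepanel*.
*pi*: last vowel = /i/, a high vowel → -ulu → *piulu*.

hepanel, piulu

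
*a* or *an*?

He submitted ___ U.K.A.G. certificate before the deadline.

a

The indefinite article is chosen by the initial *sound* of the following word, not its spelling.
The initialism *U.K.A.G.* is read letter by letter; the first letter, U, is pronounced /juː/, which begins with a consonant sound.
So the article is *a*: He submitted a U.K.A.G. certificate before the deadline.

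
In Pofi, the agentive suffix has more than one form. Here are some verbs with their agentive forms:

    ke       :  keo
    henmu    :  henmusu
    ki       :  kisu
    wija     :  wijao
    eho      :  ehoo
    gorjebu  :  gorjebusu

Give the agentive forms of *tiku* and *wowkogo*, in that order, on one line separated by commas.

tikusu, wowkogoo

Looking at the last vowel of each stem: -su when the last vowel of the stem is a high vowel (*henmu*, *ki*, *gorjebu*); -o when the last vowel of the stem is a non-high vowel (*ke*, *wija*, *eho*).
The last vowel of *tiku* is /u/, which is a high vowel, so the suffix is -su, giving *tikusu*.
*wowkogo*: last vowel = /o/, a non-high vowel → -o → *wowkogoo*.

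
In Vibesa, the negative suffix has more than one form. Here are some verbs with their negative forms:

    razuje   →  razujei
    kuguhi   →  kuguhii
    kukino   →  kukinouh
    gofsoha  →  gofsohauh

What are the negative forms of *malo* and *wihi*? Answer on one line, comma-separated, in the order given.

The suffix is conditioned by the last vowel: -i when the last vowel of the stem is a front vowel (*razuje*, *kuguhi*); -uh when the last vowel of the stem is a back vowel (*kukino*, *gofsoha*).
Since the last vowel of *malo* is /o/ (a back vowel), it takes -uh, giving *malouh*.
*wihi* — last vowel /i/ (a front vowel) → -i → *wihii*.

malouh, wihii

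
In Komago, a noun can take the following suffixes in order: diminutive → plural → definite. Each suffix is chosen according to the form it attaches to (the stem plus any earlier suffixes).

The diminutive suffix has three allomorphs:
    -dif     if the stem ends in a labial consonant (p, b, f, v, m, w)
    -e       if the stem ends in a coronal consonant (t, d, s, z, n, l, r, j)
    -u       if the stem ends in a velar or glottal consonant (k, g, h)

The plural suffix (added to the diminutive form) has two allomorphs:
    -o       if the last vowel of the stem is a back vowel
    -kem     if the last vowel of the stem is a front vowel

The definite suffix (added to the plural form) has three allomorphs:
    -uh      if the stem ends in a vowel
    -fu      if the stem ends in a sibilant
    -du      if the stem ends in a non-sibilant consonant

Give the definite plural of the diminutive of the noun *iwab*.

*iwab* — final consonant /b/ (labial) → -dif → *iwabdif*.
The last vowel of the diminutive form *iwabdif* is /i/, which is a front vowel, so the plural suffix is -kem, giving *iwabdifkem*.
Since the final sound of the plural form *iwabdifkem* is /m/ (a non-sibilant consonant), it takes -du, giving *iwabdifkemdu*.

iwabdifkemdu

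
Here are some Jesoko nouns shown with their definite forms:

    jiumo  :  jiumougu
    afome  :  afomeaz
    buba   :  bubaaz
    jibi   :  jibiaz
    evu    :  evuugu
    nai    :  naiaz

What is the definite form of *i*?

The pattern is rounding harmony: -ugu when the last vowel of the stem is a rounded vowel (*jiumo*, *evu*); -az when the last vowel of the stem is an unrounded vowel (*afome*, *buba*, *jibi*, *nai*).
*i*: last vowel = /i/, an unrounded vowel → -az → *iaz*.

iaz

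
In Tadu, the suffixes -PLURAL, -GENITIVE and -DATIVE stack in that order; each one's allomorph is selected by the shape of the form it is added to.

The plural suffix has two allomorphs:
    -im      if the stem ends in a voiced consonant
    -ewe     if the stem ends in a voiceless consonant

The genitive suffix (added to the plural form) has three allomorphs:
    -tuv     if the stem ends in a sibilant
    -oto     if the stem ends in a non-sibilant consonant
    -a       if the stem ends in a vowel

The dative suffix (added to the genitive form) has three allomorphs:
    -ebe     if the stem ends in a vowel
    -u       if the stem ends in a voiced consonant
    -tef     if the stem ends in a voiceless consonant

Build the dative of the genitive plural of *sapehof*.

*sapehof* — final consonant /f/ (voiceless) → -ewe → *sapehofewe*.
Since the final sound of the plural form *sapehofewe* is /e/ (a vowel), it takes -a, giving *sapehofewea*.
The genitive form *sapehofewea*: final sound = /a/, a vowel → -ebe → *sapehofeweaebe*.

sapehofeweaebe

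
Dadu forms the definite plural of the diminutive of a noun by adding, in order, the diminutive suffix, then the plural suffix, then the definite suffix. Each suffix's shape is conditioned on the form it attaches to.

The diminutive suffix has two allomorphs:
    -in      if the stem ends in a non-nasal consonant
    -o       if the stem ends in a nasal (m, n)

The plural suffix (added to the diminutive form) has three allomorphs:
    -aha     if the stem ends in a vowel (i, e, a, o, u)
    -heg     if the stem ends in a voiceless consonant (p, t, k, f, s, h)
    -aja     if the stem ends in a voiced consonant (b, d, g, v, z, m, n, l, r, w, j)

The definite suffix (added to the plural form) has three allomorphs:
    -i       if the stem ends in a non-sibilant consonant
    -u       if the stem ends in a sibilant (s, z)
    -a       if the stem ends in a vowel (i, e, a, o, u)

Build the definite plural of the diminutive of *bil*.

bilinajaa

The final consonant of *bil* is /l/, which is non-nasal, so the diminutive suffix is -in, giving *bilin*.
Since the final sound of the diminutive form *bilin* is /n/ (a voiced consonant), it takes -aja, giving *bilinaja*.
Since the final sound of the plural form *bilinaja* is /a/ (a vowel), it takes -a, giving *bilinajaa*.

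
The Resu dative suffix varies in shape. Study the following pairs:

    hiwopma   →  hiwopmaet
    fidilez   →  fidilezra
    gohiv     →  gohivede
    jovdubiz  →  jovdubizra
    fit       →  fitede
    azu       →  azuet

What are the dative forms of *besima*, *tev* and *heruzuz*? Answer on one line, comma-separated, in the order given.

Looking at the final sound of each stem: -ra when the stem ends in a sibilant (*fidilez*, *jovdubiz*); -ede when the stem ends in a non-sibilant consonant (*gohiv*, *fit*); -et when the stem ends in a vowel (*hiwopma*, *azu*).
*besima*: final sound = /a/, a vowel → -et → *besimaet*.
The final sound of *tev* is /v/, which is a non-sibilant consonant, so the suffix is -ede, giving *tevede*.
Since the final sound of *heruzuz* is /z/ (a sibilant), it takes -ra, giving *heruzuzra*.

besimaet, tevede, heruzuzra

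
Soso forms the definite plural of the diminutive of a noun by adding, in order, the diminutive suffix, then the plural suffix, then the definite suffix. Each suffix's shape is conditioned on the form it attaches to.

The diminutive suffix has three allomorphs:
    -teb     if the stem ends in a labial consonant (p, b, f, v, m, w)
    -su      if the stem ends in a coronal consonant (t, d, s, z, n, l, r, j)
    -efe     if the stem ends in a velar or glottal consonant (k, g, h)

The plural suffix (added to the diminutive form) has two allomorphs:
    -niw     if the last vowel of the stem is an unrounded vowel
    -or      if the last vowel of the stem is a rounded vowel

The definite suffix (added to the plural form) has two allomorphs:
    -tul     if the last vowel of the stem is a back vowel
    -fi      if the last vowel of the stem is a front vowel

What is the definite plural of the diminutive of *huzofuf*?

huzofuftebniwfi

The final consonant of *huzofuf* is /f/, which is labial, so the diminutive suffix is -teb, giving *huzofufteb*.
The last vowel of the diminutive form *huzofufteb* is /e/, which is an unrounded vowel, so the plural suffix is -niw, giving *huzofuftebniw*.
The plural form *huzofuftebniw*: last vowel = /i/, a front vowel → -fi → *huzofuftebniwfi*.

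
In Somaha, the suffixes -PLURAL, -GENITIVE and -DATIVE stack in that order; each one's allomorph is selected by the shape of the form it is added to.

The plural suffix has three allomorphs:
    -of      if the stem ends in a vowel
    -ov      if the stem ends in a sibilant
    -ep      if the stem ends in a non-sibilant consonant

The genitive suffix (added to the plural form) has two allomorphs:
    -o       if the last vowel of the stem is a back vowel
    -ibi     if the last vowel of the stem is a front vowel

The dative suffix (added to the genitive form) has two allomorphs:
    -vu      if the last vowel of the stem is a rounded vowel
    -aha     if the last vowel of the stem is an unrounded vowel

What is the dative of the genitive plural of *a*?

Since the final sound of *a* is /a/ (a vowel), it takes -of, giving *aof*.
The plural form *aof* — last vowel /o/ (a back vowel) → -o → *aofo*.
The genitive form *aofo* — last vowel /o/ (a rounded vowel) → -vu → *aofovu*.

aofovu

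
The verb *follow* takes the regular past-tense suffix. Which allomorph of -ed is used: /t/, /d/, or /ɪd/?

/d/

The stem *follow* ends in a voiced sound other than /d/.
The -ed suffix is realized as /ɪd/ after /t, d/; as /t/ after other voiceless consonants; and as /d/ after other voiced sounds.
So -ed on *follow* is pronounced /d/.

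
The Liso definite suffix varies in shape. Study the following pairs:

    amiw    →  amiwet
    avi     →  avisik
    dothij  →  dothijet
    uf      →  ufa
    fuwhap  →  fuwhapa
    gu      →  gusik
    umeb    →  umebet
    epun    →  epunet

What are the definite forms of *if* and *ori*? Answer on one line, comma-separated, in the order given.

ifa, orisik

The pattern is voicing of the final sound: -a when the stem ends in a voiceless consonant (*uf*, *fuwhap*); -et when the stem ends in a voiced consonant (*amiw*, *dothij*, *umeb*, *epun*); -sik when the stem ends in a vowel (*avi*, *gu*).
Since the final sound of *if* is /f/ (a voiceless consonant), it takes -a, giving *ifa*.
The final sound of *ori* is /i/, which is a vowel, so the suffix is -sik, giving *orisik*.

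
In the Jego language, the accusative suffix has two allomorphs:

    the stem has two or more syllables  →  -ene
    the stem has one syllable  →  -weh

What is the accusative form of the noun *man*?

manweh

With one syllable, *man* takes -weh → *manweh*.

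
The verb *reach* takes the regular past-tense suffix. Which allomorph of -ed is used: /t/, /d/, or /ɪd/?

/t/

The stem *reach* ends in a voiceless consonant other than /t/.
The -ed suffix is realized as /ɪd/ after /t, d/; as /t/ after other voiceless consonants; and as /d/ after other voiced sounds.
So -ed on *reach* is pronounced /t/.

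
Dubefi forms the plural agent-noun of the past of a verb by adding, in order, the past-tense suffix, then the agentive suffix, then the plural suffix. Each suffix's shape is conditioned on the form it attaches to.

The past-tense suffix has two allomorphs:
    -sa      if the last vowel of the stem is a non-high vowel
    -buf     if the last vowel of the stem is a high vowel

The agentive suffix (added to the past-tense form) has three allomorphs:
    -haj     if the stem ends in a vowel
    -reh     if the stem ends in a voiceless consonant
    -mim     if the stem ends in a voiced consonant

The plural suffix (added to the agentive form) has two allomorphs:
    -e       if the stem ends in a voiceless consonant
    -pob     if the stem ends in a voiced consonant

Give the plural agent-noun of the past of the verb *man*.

*man*: last vowel = /a/, a non-high vowel → -sa → *mansa*.
The past-tense form *mansa*: final sound = /a/, a vowel → -haj → *mansahaj*.
The agentive form *mansahaj* — final consonant /j/ (voiced) → -pob → *mansahajpob*.

mansahajpob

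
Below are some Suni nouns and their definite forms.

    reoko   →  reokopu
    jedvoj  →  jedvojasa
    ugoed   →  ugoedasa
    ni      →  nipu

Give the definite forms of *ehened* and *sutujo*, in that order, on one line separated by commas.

The suffix is conditioned by the final sound: -asa when the stem ends in a consonant (*jedvoj*, *ugoed*); -pu when the stem ends in a vowel (*reoko*, *ni*).
Since the final sound of *ehened* is /d/ (a consonant), it takes -asa, giving *ehenedasa*.
The final sound of *sutujo* is /o/, which is a vowel, so the suffix is -pu, giving *sutujopu*.

ehenedasa, sutujopu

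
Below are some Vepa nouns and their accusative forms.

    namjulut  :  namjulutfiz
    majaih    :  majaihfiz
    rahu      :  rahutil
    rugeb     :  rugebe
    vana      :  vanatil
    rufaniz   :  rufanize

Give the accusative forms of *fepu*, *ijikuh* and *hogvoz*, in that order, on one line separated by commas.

feputil, ijikuhfiz, hogvoze

Looking at the final sound of each stem: -fiz when the stem ends in a voiceless consonant (*namjulut*, *majaih*); -e when the stem ends in a voiced consonant (*rugeb*, *rufaniz*); -til when the stem ends in a vowel (*rahu*, *vana*).
Since the final sound of *fepu* is /u/ (a vowel), it takes -til, giving *feputil*.
*ijikuh*: final sound = /h/, a voiceless consonant → -fiz → *ijikuhfiz*.
Since the final sound of *hogvoz* is /z/ (a voiced consonant), it takes -e, giving *hogvoze*.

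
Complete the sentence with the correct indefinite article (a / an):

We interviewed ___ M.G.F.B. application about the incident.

an

The indefinite article is chosen by the initial *sound* of the following word, not its spelling.
The initialism *M.G.F.B.* is read letter by letter; the first letter, M, is pronounced /ɛm/, which begins with a vowel sound.
So the article is *an*: We interviewed an M.G.F.B. application about the incident.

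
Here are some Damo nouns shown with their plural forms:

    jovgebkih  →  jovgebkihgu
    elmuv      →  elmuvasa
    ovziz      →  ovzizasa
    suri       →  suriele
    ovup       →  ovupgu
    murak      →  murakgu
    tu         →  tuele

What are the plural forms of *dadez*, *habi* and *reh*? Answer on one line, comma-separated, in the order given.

Looking at the final sound of each stem: -gu when the stem ends in a voiceless consonant (*jovgebkih*, *ovup*, *murak*); -asa when the stem ends in a voiced consonant (*elmuv*, *ovziz*); -ele when the stem ends in a vowel (*suri*, *tu*).
*dadez*: final sound = /z/, a voiced consonant → -asa → *dadezasa*.
The final sound of *habi* is /i/, which is a vowel, so the suffix is -ele, giving *habiele*.
*reh* — final sound /h/ (a voiceless consonant) → -gu → *rehgu*.

dadezasa, habiele, rehgu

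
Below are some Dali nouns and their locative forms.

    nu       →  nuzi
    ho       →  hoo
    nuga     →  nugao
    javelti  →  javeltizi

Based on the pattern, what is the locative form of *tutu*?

tutuzi

Looking at the last vowel of each stem: -zi when the last vowel of the stem is a high vowel (*nu*, *javelti*); -o when the last vowel of the stem is a non-high vowel (*ho*, *nuga*).
*tutu* — last vowel /u/ (a high vowel) → -zi → *tutuzi*.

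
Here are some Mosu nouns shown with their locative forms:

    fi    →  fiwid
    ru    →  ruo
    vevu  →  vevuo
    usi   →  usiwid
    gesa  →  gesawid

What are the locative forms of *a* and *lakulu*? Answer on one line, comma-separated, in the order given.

Looking at the last vowel of each stem: -o when the last vowel of the stem is a rounded vowel (*ru*, *vevu*); -wid when the last vowel of the stem is an unrounded vowel (*fi*, *usi*, *gesa*).
The last vowel of *a* is /a/, which is an unrounded vowel, so the suffix is -wid, giving *awid*.
*lakulu* — last vowel /u/ (a rounded vowel) → -o → *lakuluo*.

awid, lakuluo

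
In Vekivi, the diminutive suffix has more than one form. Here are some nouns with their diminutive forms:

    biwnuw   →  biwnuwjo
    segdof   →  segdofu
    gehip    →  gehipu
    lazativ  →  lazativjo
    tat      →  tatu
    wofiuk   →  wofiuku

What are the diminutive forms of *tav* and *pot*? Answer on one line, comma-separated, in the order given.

tavjo, potu

The pattern is voicing of the final consonant: -u when the stem ends in a voiceless consonant (*segdof*, *gehip*, *tat*, *wofiuk*); -jo when the stem ends in a voiced consonant (*biwnuw*, *lazativ*).
*tav*: final consonant = /v/, voiced → -jo → *tavjo*.
*pot* — final consonant /t/ (voiceless) → -u → *potu*.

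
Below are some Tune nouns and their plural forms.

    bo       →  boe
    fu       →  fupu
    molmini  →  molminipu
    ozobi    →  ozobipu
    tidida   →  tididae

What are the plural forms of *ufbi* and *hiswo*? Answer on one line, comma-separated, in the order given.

ufbipu, hiswoe

The alternation tracks the last vowel of the stem — -pu when the last vowel of the stem is a high vowel (*fu*, *molmini*, *ozobi*); -e when the last vowel of the stem is a non-high vowel (*bo*, *tidida*).
*ufbi* — last vowel /i/ (a high vowel) → -pu → *ufbipu*.
Since the last vowel of *hiswo* is /o/ (a non-high vowel), it takes -e, giving *hiswoe*.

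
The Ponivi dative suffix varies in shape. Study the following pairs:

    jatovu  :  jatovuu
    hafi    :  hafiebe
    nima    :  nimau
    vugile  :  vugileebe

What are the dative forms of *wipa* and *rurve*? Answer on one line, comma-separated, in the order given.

Looking at the last vowel of each stem: -ebe when the last vowel of the stem is a front vowel (*hafi*, *vugile*); -u when the last vowel of the stem is a back vowel (*jatovu*, *nima*).
Since the last vowel of *wipa* is /a/ (a back vowel), it takes -u, giving *wipau*.
The last vowel of *rurve* is /e/, which is a front vowel, so the suffix is -ebe, giving *rurveebe*.

wipau, rurveebe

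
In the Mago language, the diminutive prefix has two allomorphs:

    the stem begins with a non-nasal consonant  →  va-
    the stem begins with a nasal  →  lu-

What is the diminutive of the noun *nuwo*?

lunuwo

*nuwo*: first consonant = /n/, a nasal → lu- → *lunuwo*.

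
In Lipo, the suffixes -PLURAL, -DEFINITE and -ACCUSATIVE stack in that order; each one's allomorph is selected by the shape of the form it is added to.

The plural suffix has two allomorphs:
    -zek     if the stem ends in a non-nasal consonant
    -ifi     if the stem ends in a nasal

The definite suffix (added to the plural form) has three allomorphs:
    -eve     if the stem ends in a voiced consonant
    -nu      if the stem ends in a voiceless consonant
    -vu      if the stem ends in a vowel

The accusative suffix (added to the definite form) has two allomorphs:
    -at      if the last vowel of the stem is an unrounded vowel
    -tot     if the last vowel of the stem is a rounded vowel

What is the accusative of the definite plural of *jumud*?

jumudzeknutot

*jumud*: final consonant = /d/, non-nasal → -zek → *jumudzek*.
The final sound of the plural form *jumudzek* is /k/, which is a voiceless consonant, so the definite suffix is -nu, giving *jumudzeknu*.
The definite form *jumudzeknu* — last vowel /u/ (a rounded vowel) → -tot → *jumudzeknutot*.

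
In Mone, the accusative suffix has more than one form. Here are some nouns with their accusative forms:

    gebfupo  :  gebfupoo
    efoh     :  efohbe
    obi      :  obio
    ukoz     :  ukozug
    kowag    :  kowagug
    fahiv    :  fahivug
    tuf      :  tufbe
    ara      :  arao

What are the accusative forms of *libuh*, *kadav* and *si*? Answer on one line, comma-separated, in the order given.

libuhbe, kadavug, sio

The pattern is voicing of the final sound: -be when the stem ends in a voiceless consonant (*efoh*, *tuf*); -ug when the stem ends in a voiced consonant (*ukoz*, *kowag*, *fahiv*); -o when the stem ends in a vowel (*gebfupo*, *obi*, *ara*).
*libuh* — final sound /h/ (a voiceless consonant) → -be → *libuhbe*.
Since the final sound of *kadav* is /v/ (a voiced consonant), it takes -ug, giving *kadavug*.
Since the final sound of *si* is /i/ (a vowel), it takes -o, giving *sio*.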